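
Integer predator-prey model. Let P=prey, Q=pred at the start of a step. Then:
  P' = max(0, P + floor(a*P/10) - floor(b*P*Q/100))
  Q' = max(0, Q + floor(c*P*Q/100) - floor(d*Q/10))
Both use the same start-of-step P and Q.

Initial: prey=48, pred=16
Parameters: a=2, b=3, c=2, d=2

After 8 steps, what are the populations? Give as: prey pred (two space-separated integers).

Answer: 0 16

Derivation:
Step 1: prey: 48+9-23=34; pred: 16+15-3=28
Step 2: prey: 34+6-28=12; pred: 28+19-5=42
Step 3: prey: 12+2-15=0; pred: 42+10-8=44
Step 4: prey: 0+0-0=0; pred: 44+0-8=36
Step 5: prey: 0+0-0=0; pred: 36+0-7=29
Step 6: prey: 0+0-0=0; pred: 29+0-5=24
Step 7: prey: 0+0-0=0; pred: 24+0-4=20
Step 8: prey: 0+0-0=0; pred: 20+0-4=16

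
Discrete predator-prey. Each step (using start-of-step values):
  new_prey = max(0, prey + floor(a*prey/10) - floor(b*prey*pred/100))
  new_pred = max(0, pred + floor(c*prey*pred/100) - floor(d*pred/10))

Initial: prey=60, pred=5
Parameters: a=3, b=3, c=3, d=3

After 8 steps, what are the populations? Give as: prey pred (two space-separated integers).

Step 1: prey: 60+18-9=69; pred: 5+9-1=13
Step 2: prey: 69+20-26=63; pred: 13+26-3=36
Step 3: prey: 63+18-68=13; pred: 36+68-10=94
Step 4: prey: 13+3-36=0; pred: 94+36-28=102
Step 5: prey: 0+0-0=0; pred: 102+0-30=72
Step 6: prey: 0+0-0=0; pred: 72+0-21=51
Step 7: prey: 0+0-0=0; pred: 51+0-15=36
Step 8: prey: 0+0-0=0; pred: 36+0-10=26

Answer: 0 26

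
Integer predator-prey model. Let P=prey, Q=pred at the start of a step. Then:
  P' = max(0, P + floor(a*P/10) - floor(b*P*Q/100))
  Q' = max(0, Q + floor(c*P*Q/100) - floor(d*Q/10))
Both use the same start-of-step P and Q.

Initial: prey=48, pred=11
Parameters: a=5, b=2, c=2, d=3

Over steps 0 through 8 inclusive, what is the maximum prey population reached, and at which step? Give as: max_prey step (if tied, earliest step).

Step 1: prey: 48+24-10=62; pred: 11+10-3=18
Step 2: prey: 62+31-22=71; pred: 18+22-5=35
Step 3: prey: 71+35-49=57; pred: 35+49-10=74
Step 4: prey: 57+28-84=1; pred: 74+84-22=136
Step 5: prey: 1+0-2=0; pred: 136+2-40=98
Step 6: prey: 0+0-0=0; pred: 98+0-29=69
Step 7: prey: 0+0-0=0; pred: 69+0-20=49
Step 8: prey: 0+0-0=0; pred: 49+0-14=35
Max prey = 71 at step 2

Answer: 71 2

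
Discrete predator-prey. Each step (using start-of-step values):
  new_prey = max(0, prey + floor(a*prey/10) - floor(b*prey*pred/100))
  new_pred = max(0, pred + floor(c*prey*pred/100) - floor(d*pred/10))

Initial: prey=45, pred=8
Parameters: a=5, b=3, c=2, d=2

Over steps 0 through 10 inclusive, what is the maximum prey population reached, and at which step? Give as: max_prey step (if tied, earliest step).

Answer: 62 2

Derivation:
Step 1: prey: 45+22-10=57; pred: 8+7-1=14
Step 2: prey: 57+28-23=62; pred: 14+15-2=27
Step 3: prey: 62+31-50=43; pred: 27+33-5=55
Step 4: prey: 43+21-70=0; pred: 55+47-11=91
Step 5: prey: 0+0-0=0; pred: 91+0-18=73
Step 6: prey: 0+0-0=0; pred: 73+0-14=59
Step 7: prey: 0+0-0=0; pred: 59+0-11=48
Step 8: prey: 0+0-0=0; pred: 48+0-9=39
Step 9: prey: 0+0-0=0; pred: 39+0-7=32
Step 10: prey: 0+0-0=0; pred: 32+0-6=26
Max prey = 62 at step 2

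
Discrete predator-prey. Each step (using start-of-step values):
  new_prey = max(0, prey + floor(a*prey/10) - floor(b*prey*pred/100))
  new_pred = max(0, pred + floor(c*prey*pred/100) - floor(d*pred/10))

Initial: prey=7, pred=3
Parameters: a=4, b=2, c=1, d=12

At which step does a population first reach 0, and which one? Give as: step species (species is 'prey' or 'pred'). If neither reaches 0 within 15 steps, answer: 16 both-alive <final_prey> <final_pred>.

Step 1: prey: 7+2-0=9; pred: 3+0-3=0
First extinction: pred at step 1

Answer: 1 pred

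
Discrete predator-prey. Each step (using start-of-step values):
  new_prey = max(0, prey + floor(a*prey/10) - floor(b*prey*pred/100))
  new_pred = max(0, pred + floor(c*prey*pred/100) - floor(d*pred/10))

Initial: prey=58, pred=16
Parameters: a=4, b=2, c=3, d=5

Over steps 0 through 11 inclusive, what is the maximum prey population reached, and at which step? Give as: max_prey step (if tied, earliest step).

Answer: 63 1

Derivation:
Step 1: prey: 58+23-18=63; pred: 16+27-8=35
Step 2: prey: 63+25-44=44; pred: 35+66-17=84
Step 3: prey: 44+17-73=0; pred: 84+110-42=152
Step 4: prey: 0+0-0=0; pred: 152+0-76=76
Step 5: prey: 0+0-0=0; pred: 76+0-38=38
Step 6: prey: 0+0-0=0; pred: 38+0-19=19
Step 7: prey: 0+0-0=0; pred: 19+0-9=10
Step 8: prey: 0+0-0=0; pred: 10+0-5=5
Step 9: prey: 0+0-0=0; pred: 5+0-2=3
Step 10: prey: 0+0-0=0; pred: 3+0-1=2
Step 11: prey: 0+0-0=0; pred: 2+0-1=1
Max prey = 63 at step 1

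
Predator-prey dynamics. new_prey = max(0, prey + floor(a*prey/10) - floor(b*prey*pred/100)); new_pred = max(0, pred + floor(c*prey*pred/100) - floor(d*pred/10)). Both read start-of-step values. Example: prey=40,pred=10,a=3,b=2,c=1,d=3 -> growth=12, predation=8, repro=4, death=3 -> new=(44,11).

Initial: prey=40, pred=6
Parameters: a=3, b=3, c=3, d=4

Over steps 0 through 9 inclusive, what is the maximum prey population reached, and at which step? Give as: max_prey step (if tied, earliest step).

Step 1: prey: 40+12-7=45; pred: 6+7-2=11
Step 2: prey: 45+13-14=44; pred: 11+14-4=21
Step 3: prey: 44+13-27=30; pred: 21+27-8=40
Step 4: prey: 30+9-36=3; pred: 40+36-16=60
Step 5: prey: 3+0-5=0; pred: 60+5-24=41
Step 6: prey: 0+0-0=0; pred: 41+0-16=25
Step 7: prey: 0+0-0=0; pred: 25+0-10=15
Step 8: prey: 0+0-0=0; pred: 15+0-6=9
Step 9: prey: 0+0-0=0; pred: 9+0-3=6
Max prey = 45 at step 1

Answer: 45 1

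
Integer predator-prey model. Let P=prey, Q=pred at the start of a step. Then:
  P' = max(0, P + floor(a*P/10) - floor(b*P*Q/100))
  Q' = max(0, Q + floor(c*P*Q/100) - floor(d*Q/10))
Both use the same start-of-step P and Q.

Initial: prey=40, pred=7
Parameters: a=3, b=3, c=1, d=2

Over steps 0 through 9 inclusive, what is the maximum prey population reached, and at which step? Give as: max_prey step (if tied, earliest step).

Step 1: prey: 40+12-8=44; pred: 7+2-1=8
Step 2: prey: 44+13-10=47; pred: 8+3-1=10
Step 3: prey: 47+14-14=47; pred: 10+4-2=12
Step 4: prey: 47+14-16=45; pred: 12+5-2=15
Step 5: prey: 45+13-20=38; pred: 15+6-3=18
Step 6: prey: 38+11-20=29; pred: 18+6-3=21
Step 7: prey: 29+8-18=19; pred: 21+6-4=23
Step 8: prey: 19+5-13=11; pred: 23+4-4=23
Step 9: prey: 11+3-7=7; pred: 23+2-4=21
Max prey = 47 at step 2

Answer: 47 2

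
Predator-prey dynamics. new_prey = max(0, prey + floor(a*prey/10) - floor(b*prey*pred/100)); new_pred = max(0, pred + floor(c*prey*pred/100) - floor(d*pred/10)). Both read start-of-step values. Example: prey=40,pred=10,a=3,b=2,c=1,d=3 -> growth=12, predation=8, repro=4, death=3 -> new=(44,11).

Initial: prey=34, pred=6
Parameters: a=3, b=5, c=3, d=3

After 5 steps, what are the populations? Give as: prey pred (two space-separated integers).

Answer: 0 19

Derivation:
Step 1: prey: 34+10-10=34; pred: 6+6-1=11
Step 2: prey: 34+10-18=26; pred: 11+11-3=19
Step 3: prey: 26+7-24=9; pred: 19+14-5=28
Step 4: prey: 9+2-12=0; pred: 28+7-8=27
Step 5: prey: 0+0-0=0; pred: 27+0-8=19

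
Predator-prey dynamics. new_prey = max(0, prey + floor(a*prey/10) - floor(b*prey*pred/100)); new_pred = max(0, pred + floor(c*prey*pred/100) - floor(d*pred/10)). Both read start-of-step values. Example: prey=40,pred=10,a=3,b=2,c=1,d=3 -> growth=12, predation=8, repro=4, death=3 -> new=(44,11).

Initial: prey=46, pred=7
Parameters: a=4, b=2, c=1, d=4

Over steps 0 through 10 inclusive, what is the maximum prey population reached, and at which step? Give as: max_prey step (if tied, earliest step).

Step 1: prey: 46+18-6=58; pred: 7+3-2=8
Step 2: prey: 58+23-9=72; pred: 8+4-3=9
Step 3: prey: 72+28-12=88; pred: 9+6-3=12
Step 4: prey: 88+35-21=102; pred: 12+10-4=18
Step 5: prey: 102+40-36=106; pred: 18+18-7=29
Step 6: prey: 106+42-61=87; pred: 29+30-11=48
Step 7: prey: 87+34-83=38; pred: 48+41-19=70
Step 8: prey: 38+15-53=0; pred: 70+26-28=68
Step 9: prey: 0+0-0=0; pred: 68+0-27=41
Step 10: prey: 0+0-0=0; pred: 41+0-16=25
Max prey = 106 at step 5

Answer: 106 5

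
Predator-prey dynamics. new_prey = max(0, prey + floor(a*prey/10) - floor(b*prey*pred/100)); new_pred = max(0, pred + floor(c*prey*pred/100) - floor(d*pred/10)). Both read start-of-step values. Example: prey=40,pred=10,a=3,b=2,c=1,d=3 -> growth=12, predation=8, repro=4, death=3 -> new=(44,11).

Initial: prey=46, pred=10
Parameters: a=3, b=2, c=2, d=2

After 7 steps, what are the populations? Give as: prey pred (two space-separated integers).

Answer: 0 48

Derivation:
Step 1: prey: 46+13-9=50; pred: 10+9-2=17
Step 2: prey: 50+15-17=48; pred: 17+17-3=31
Step 3: prey: 48+14-29=33; pred: 31+29-6=54
Step 4: prey: 33+9-35=7; pred: 54+35-10=79
Step 5: prey: 7+2-11=0; pred: 79+11-15=75
Step 6: prey: 0+0-0=0; pred: 75+0-15=60
Step 7: prey: 0+0-0=0; pred: 60+0-12=48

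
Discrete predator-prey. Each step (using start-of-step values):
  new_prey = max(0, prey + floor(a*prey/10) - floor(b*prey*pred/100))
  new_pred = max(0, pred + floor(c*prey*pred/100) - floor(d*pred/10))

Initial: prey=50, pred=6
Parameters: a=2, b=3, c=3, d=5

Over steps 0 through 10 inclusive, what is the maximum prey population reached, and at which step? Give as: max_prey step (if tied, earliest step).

Step 1: prey: 50+10-9=51; pred: 6+9-3=12
Step 2: prey: 51+10-18=43; pred: 12+18-6=24
Step 3: prey: 43+8-30=21; pred: 24+30-12=42
Step 4: prey: 21+4-26=0; pred: 42+26-21=47
Step 5: prey: 0+0-0=0; pred: 47+0-23=24
Step 6: prey: 0+0-0=0; pred: 24+0-12=12
Step 7: prey: 0+0-0=0; pred: 12+0-6=6
Step 8: prey: 0+0-0=0; pred: 6+0-3=3
Step 9: prey: 0+0-0=0; pred: 3+0-1=2
Step 10: prey: 0+0-0=0; pred: 2+0-1=1
Max prey = 51 at step 1

Answer: 51 1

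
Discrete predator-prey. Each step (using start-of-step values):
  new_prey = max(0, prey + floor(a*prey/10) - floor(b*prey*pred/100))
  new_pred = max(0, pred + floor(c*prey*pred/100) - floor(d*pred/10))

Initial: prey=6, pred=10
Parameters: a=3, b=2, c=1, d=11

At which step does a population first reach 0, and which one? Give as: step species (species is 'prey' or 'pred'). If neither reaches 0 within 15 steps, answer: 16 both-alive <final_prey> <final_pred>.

Answer: 1 pred

Derivation:
Step 1: prey: 6+1-1=6; pred: 10+0-11=0
First extinction: pred at step 1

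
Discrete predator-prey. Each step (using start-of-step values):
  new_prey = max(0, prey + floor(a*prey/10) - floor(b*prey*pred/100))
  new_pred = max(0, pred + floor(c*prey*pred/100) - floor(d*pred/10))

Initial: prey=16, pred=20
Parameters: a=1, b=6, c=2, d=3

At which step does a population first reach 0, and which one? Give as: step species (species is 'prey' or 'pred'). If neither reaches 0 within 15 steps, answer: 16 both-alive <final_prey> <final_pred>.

Answer: 1 prey

Derivation:
Step 1: prey: 16+1-19=0; pred: 20+6-6=20
First extinction: prey at step 1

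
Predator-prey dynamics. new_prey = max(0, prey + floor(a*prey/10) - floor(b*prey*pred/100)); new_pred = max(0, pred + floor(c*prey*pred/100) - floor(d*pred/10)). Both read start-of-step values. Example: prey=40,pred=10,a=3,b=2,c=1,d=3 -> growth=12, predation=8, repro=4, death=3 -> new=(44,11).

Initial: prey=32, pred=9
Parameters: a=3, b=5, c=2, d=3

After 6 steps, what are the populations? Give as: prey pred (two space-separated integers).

Step 1: prey: 32+9-14=27; pred: 9+5-2=12
Step 2: prey: 27+8-16=19; pred: 12+6-3=15
Step 3: prey: 19+5-14=10; pred: 15+5-4=16
Step 4: prey: 10+3-8=5; pred: 16+3-4=15
Step 5: prey: 5+1-3=3; pred: 15+1-4=12
Step 6: prey: 3+0-1=2; pred: 12+0-3=9

Answer: 2 9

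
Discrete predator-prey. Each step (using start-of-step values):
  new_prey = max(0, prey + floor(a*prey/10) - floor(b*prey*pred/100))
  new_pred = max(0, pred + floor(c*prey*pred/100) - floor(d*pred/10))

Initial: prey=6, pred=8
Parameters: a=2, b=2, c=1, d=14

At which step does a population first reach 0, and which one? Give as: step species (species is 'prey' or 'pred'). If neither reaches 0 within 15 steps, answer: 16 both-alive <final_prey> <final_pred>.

Answer: 1 pred

Derivation:
Step 1: prey: 6+1-0=7; pred: 8+0-11=0
First extinction: pred at step 1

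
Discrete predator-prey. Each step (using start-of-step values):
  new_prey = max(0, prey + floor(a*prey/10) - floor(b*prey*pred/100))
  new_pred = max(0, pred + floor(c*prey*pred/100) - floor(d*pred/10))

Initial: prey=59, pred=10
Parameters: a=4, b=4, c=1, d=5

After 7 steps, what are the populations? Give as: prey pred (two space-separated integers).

Answer: 59 10

Derivation:
Step 1: prey: 59+23-23=59; pred: 10+5-5=10
Step 2: prey: 59+23-23=59; pred: 10+5-5=10
Step 3: prey: 59+23-23=59; pred: 10+5-5=10
Step 4: prey: 59+23-23=59; pred: 10+5-5=10
Step 5: prey: 59+23-23=59; pred: 10+5-5=10
Step 6: prey: 59+23-23=59; pred: 10+5-5=10
Step 7: prey: 59+23-23=59; pred: 10+5-5=10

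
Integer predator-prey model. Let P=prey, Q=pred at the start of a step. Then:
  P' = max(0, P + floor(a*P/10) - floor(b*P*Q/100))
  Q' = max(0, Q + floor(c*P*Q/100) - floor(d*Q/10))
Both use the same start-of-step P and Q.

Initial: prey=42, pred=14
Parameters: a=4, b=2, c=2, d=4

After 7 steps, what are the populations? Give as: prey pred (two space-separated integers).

Answer: 0 23

Derivation:
Step 1: prey: 42+16-11=47; pred: 14+11-5=20
Step 2: prey: 47+18-18=47; pred: 20+18-8=30
Step 3: prey: 47+18-28=37; pred: 30+28-12=46
Step 4: prey: 37+14-34=17; pred: 46+34-18=62
Step 5: prey: 17+6-21=2; pred: 62+21-24=59
Step 6: prey: 2+0-2=0; pred: 59+2-23=38
Step 7: prey: 0+0-0=0; pred: 38+0-15=23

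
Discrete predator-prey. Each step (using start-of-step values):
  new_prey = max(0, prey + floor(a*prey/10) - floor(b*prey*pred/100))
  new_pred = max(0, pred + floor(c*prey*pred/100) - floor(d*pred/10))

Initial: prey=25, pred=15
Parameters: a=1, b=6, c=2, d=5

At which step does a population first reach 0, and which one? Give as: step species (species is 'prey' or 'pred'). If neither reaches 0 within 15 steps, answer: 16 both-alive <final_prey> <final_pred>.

Step 1: prey: 25+2-22=5; pred: 15+7-7=15
Step 2: prey: 5+0-4=1; pred: 15+1-7=9
Step 3: prey: 1+0-0=1; pred: 9+0-4=5
Step 4: prey: 1+0-0=1; pred: 5+0-2=3
Step 5: prey: 1+0-0=1; pred: 3+0-1=2
Step 6: prey: 1+0-0=1; pred: 2+0-1=1
Step 7: prey: 1+0-0=1; pred: 1+0-0=1
Steps 8-15: state stable at prey=1, pred=1 (no change)
No extinction within 15 steps

Answer: 16 both-alive 1 1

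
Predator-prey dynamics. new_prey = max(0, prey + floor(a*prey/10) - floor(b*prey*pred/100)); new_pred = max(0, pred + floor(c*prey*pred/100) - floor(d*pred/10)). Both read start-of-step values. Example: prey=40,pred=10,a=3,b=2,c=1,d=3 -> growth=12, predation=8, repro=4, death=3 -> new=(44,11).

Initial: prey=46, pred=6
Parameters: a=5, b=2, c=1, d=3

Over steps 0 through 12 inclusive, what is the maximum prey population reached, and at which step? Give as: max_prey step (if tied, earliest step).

Step 1: prey: 46+23-5=64; pred: 6+2-1=7
Step 2: prey: 64+32-8=88; pred: 7+4-2=9
Step 3: prey: 88+44-15=117; pred: 9+7-2=14
Step 4: prey: 117+58-32=143; pred: 14+16-4=26
Step 5: prey: 143+71-74=140; pred: 26+37-7=56
Step 6: prey: 140+70-156=54; pred: 56+78-16=118
Step 7: prey: 54+27-127=0; pred: 118+63-35=146
Step 8: prey: 0+0-0=0; pred: 146+0-43=103
Step 9: prey: 0+0-0=0; pred: 103+0-30=73
Step 10: prey: 0+0-0=0; pred: 73+0-21=52
Step 11: prey: 0+0-0=0; pred: 52+0-15=37
Step 12: prey: 0+0-0=0; pred: 37+0-11=26
Max prey = 143 at step 4

Answer: 143 4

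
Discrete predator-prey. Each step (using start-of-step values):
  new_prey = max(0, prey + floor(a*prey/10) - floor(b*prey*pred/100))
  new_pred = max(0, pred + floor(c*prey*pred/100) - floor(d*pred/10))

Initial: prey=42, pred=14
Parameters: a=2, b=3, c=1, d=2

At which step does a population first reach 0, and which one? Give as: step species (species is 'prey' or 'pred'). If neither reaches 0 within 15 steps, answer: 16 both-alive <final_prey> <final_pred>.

Step 1: prey: 42+8-17=33; pred: 14+5-2=17
Step 2: prey: 33+6-16=23; pred: 17+5-3=19
Step 3: prey: 23+4-13=14; pred: 19+4-3=20
Step 4: prey: 14+2-8=8; pred: 20+2-4=18
Step 5: prey: 8+1-4=5; pred: 18+1-3=16
Step 6: prey: 5+1-2=4; pred: 16+0-3=13
Step 7: prey: 4+0-1=3; pred: 13+0-2=11
Step 8: prey: 3+0-0=3; pred: 11+0-2=9
Step 9: prey: 3+0-0=3; pred: 9+0-1=8
Step 10: prey: 3+0-0=3; pred: 8+0-1=7
Step 11: prey: 3+0-0=3; pred: 7+0-1=6
Step 12: prey: 3+0-0=3; pred: 6+0-1=5
Step 13: prey: 3+0-0=3; pred: 5+0-1=4
Step 14: prey: 3+0-0=3; pred: 4+0-0=4
Steps 15-15: state stable at prey=3, pred=4 (no change)
No extinction within 15 steps

Answer: 16 both-alive 3 4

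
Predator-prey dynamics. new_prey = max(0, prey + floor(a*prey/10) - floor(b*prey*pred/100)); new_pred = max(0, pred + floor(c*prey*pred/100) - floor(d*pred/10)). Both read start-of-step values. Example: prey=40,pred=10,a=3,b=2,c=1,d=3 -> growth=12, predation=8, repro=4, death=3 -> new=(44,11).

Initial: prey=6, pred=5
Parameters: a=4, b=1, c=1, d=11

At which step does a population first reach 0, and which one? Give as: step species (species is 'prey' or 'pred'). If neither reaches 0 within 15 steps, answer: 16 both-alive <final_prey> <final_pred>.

Step 1: prey: 6+2-0=8; pred: 5+0-5=0
First extinction: pred at step 1

Answer: 1 pred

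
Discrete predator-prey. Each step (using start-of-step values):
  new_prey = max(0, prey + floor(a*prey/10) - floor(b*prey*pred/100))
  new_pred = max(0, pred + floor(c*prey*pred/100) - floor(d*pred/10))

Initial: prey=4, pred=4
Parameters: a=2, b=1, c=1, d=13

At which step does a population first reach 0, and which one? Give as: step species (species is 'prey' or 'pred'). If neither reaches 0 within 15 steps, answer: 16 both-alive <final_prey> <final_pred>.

Step 1: prey: 4+0-0=4; pred: 4+0-5=0
First extinction: pred at step 1

Answer: 1 pred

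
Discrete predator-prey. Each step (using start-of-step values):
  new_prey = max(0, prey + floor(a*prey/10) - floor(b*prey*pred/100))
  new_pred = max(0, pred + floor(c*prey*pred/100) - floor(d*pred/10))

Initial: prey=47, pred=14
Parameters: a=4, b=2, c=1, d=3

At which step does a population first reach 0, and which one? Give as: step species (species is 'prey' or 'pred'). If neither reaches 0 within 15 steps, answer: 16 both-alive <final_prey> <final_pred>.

Answer: 16 both-alive 11 5

Derivation:
Step 1: prey: 47+18-13=52; pred: 14+6-4=16
Step 2: prey: 52+20-16=56; pred: 16+8-4=20
Step 3: prey: 56+22-22=56; pred: 20+11-6=25
Step 4: prey: 56+22-28=50; pred: 25+14-7=32
Step 5: prey: 50+20-32=38; pred: 32+16-9=39
Step 6: prey: 38+15-29=24; pred: 39+14-11=42
Step 7: prey: 24+9-20=13; pred: 42+10-12=40
Step 8: prey: 13+5-10=8; pred: 40+5-12=33
Step 9: prey: 8+3-5=6; pred: 33+2-9=26
Step 10: prey: 6+2-3=5; pred: 26+1-7=20
Step 11: prey: 5+2-2=5; pred: 20+1-6=15
Step 12: prey: 5+2-1=6; pred: 15+0-4=11
Step 13: prey: 6+2-1=7; pred: 11+0-3=8
Step 14: prey: 7+2-1=8; pred: 8+0-2=6
Step 15: prey: 8+3-0=11; pred: 6+0-1=5
No extinction within 15 steps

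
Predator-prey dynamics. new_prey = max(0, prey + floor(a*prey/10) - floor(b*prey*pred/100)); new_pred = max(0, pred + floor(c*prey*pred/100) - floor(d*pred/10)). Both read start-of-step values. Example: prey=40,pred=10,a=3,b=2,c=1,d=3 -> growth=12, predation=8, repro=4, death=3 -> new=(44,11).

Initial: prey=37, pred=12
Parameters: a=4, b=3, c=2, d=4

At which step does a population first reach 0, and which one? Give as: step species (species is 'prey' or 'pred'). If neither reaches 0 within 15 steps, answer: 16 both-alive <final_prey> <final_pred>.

Step 1: prey: 37+14-13=38; pred: 12+8-4=16
Step 2: prey: 38+15-18=35; pred: 16+12-6=22
Step 3: prey: 35+14-23=26; pred: 22+15-8=29
Step 4: prey: 26+10-22=14; pred: 29+15-11=33
Step 5: prey: 14+5-13=6; pred: 33+9-13=29
Step 6: prey: 6+2-5=3; pred: 29+3-11=21
Step 7: prey: 3+1-1=3; pred: 21+1-8=14
Step 8: prey: 3+1-1=3; pred: 14+0-5=9
Step 9: prey: 3+1-0=4; pred: 9+0-3=6
Step 10: prey: 4+1-0=5; pred: 6+0-2=4
Step 11: prey: 5+2-0=7; pred: 4+0-1=3
Step 12: prey: 7+2-0=9; pred: 3+0-1=2
Step 13: prey: 9+3-0=12; pred: 2+0-0=2
Step 14: prey: 12+4-0=16; pred: 2+0-0=2
Step 15: prey: 16+6-0=22; pred: 2+0-0=2
No extinction within 15 steps

Answer: 16 both-alive 22 2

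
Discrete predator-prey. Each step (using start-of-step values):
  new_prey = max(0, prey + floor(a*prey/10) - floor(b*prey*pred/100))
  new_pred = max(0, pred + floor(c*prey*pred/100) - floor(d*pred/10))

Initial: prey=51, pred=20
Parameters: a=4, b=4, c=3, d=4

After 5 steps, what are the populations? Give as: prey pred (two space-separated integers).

Step 1: prey: 51+20-40=31; pred: 20+30-8=42
Step 2: prey: 31+12-52=0; pred: 42+39-16=65
Step 3: prey: 0+0-0=0; pred: 65+0-26=39
Step 4: prey: 0+0-0=0; pred: 39+0-15=24
Step 5: prey: 0+0-0=0; pred: 24+0-9=15

Answer: 0 15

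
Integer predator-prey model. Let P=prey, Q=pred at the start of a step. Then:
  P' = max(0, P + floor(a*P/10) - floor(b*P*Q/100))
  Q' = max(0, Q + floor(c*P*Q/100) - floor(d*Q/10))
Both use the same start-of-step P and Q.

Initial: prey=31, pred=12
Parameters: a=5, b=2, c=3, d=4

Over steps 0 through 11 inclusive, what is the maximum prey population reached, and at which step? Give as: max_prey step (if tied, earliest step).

Answer: 44 2

Derivation:
Step 1: prey: 31+15-7=39; pred: 12+11-4=19
Step 2: prey: 39+19-14=44; pred: 19+22-7=34
Step 3: prey: 44+22-29=37; pred: 34+44-13=65
Step 4: prey: 37+18-48=7; pred: 65+72-26=111
Step 5: prey: 7+3-15=0; pred: 111+23-44=90
Step 6: prey: 0+0-0=0; pred: 90+0-36=54
Step 7: prey: 0+0-0=0; pred: 54+0-21=33
Step 8: prey: 0+0-0=0; pred: 33+0-13=20
Step 9: prey: 0+0-0=0; pred: 20+0-8=12
Step 10: prey: 0+0-0=0; pred: 12+0-4=8
Step 11: prey: 0+0-0=0; pred: 8+0-3=5
Max prey = 44 at step 2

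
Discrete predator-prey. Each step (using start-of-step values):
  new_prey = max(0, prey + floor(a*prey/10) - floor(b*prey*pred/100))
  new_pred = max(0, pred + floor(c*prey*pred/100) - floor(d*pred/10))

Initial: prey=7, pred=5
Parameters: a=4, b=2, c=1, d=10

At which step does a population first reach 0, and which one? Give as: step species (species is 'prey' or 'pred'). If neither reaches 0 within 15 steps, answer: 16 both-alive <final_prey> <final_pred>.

Step 1: prey: 7+2-0=9; pred: 5+0-5=0
First extinction: pred at step 1

Answer: 1 pred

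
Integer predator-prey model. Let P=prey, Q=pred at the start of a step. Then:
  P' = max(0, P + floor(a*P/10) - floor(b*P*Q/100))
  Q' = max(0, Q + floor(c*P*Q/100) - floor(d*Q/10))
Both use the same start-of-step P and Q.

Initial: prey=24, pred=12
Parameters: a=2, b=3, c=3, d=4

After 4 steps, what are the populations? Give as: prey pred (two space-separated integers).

Step 1: prey: 24+4-8=20; pred: 12+8-4=16
Step 2: prey: 20+4-9=15; pred: 16+9-6=19
Step 3: prey: 15+3-8=10; pred: 19+8-7=20
Step 4: prey: 10+2-6=6; pred: 20+6-8=18

Answer: 6 18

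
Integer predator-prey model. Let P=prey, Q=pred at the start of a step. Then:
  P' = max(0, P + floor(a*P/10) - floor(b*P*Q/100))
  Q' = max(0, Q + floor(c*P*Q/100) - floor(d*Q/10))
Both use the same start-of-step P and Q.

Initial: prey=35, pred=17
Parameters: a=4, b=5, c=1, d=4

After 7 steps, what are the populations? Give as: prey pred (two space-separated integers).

Step 1: prey: 35+14-29=20; pred: 17+5-6=16
Step 2: prey: 20+8-16=12; pred: 16+3-6=13
Step 3: prey: 12+4-7=9; pred: 13+1-5=9
Step 4: prey: 9+3-4=8; pred: 9+0-3=6
Step 5: prey: 8+3-2=9; pred: 6+0-2=4
Step 6: prey: 9+3-1=11; pred: 4+0-1=3
Step 7: prey: 11+4-1=14; pred: 3+0-1=2

Answer: 14 2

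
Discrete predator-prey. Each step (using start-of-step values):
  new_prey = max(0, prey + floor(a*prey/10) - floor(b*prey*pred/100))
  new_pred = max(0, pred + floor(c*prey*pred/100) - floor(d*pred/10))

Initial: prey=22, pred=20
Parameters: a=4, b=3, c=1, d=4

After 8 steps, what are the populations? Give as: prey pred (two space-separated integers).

Answer: 43 4

Derivation:
Step 1: prey: 22+8-13=17; pred: 20+4-8=16
Step 2: prey: 17+6-8=15; pred: 16+2-6=12
Step 3: prey: 15+6-5=16; pred: 12+1-4=9
Step 4: prey: 16+6-4=18; pred: 9+1-3=7
Step 5: prey: 18+7-3=22; pred: 7+1-2=6
Step 6: prey: 22+8-3=27; pred: 6+1-2=5
Step 7: prey: 27+10-4=33; pred: 5+1-2=4
Step 8: prey: 33+13-3=43; pred: 4+1-1=4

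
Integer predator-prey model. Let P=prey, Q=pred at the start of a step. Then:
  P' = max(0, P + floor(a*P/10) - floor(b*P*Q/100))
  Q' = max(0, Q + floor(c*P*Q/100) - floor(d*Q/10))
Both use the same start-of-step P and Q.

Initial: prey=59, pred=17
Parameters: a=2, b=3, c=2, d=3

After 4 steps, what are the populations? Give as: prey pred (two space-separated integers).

Answer: 0 31

Derivation:
Step 1: prey: 59+11-30=40; pred: 17+20-5=32
Step 2: prey: 40+8-38=10; pred: 32+25-9=48
Step 3: prey: 10+2-14=0; pred: 48+9-14=43
Step 4: prey: 0+0-0=0; pred: 43+0-12=31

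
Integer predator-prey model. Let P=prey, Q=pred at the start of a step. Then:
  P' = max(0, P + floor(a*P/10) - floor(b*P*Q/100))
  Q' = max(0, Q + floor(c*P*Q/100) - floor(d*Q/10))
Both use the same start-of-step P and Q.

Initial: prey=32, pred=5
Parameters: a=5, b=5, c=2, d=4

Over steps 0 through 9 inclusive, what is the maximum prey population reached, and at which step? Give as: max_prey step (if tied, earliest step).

Answer: 53 3

Derivation:
Step 1: prey: 32+16-8=40; pred: 5+3-2=6
Step 2: prey: 40+20-12=48; pred: 6+4-2=8
Step 3: prey: 48+24-19=53; pred: 8+7-3=12
Step 4: prey: 53+26-31=48; pred: 12+12-4=20
Step 5: prey: 48+24-48=24; pred: 20+19-8=31
Step 6: prey: 24+12-37=0; pred: 31+14-12=33
Step 7: prey: 0+0-0=0; pred: 33+0-13=20
Step 8: prey: 0+0-0=0; pred: 20+0-8=12
Step 9: prey: 0+0-0=0; pred: 12+0-4=8
Max prey = 53 at step 3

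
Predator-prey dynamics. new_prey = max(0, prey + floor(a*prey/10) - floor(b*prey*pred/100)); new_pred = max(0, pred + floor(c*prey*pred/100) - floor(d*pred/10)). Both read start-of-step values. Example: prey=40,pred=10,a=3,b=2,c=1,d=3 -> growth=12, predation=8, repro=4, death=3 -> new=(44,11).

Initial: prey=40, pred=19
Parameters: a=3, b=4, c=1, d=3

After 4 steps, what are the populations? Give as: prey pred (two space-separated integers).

Answer: 4 11

Derivation:
Step 1: prey: 40+12-30=22; pred: 19+7-5=21
Step 2: prey: 22+6-18=10; pred: 21+4-6=19
Step 3: prey: 10+3-7=6; pred: 19+1-5=15
Step 4: prey: 6+1-3=4; pred: 15+0-4=11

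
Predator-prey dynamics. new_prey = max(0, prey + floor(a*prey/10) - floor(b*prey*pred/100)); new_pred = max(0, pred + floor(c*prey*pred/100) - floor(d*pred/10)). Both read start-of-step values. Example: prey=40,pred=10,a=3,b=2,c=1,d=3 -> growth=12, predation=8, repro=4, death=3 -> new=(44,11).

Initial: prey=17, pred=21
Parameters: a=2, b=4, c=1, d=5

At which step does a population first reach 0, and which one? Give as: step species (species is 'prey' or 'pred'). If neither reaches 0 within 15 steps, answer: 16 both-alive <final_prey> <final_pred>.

Step 1: prey: 17+3-14=6; pred: 21+3-10=14
Step 2: prey: 6+1-3=4; pred: 14+0-7=7
Step 3: prey: 4+0-1=3; pred: 7+0-3=4
Step 4: prey: 3+0-0=3; pred: 4+0-2=2
Step 5: prey: 3+0-0=3; pred: 2+0-1=1
Step 6: prey: 3+0-0=3; pred: 1+0-0=1
Steps 7-15: state stable at prey=3, pred=1 (no change)
No extinction within 15 steps

Answer: 16 both-alive 3 1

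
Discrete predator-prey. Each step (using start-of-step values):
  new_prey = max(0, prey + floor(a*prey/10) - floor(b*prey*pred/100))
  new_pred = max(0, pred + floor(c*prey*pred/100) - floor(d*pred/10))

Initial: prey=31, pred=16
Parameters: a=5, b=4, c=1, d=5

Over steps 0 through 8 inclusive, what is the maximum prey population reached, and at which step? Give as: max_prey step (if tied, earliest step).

Step 1: prey: 31+15-19=27; pred: 16+4-8=12
Step 2: prey: 27+13-12=28; pred: 12+3-6=9
Step 3: prey: 28+14-10=32; pred: 9+2-4=7
Step 4: prey: 32+16-8=40; pred: 7+2-3=6
Step 5: prey: 40+20-9=51; pred: 6+2-3=5
Step 6: prey: 51+25-10=66; pred: 5+2-2=5
Step 7: prey: 66+33-13=86; pred: 5+3-2=6
Step 8: prey: 86+43-20=109; pred: 6+5-3=8
Max prey = 109 at step 8

Answer: 109 8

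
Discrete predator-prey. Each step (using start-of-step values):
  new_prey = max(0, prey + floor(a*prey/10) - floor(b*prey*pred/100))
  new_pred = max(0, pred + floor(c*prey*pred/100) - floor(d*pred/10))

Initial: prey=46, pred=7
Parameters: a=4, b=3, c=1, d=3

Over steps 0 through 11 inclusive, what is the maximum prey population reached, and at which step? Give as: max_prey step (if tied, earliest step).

Answer: 71 4

Derivation:
Step 1: prey: 46+18-9=55; pred: 7+3-2=8
Step 2: prey: 55+22-13=64; pred: 8+4-2=10
Step 3: prey: 64+25-19=70; pred: 10+6-3=13
Step 4: prey: 70+28-27=71; pred: 13+9-3=19
Step 5: prey: 71+28-40=59; pred: 19+13-5=27
Step 6: prey: 59+23-47=35; pred: 27+15-8=34
Step 7: prey: 35+14-35=14; pred: 34+11-10=35
Step 8: prey: 14+5-14=5; pred: 35+4-10=29
Step 9: prey: 5+2-4=3; pred: 29+1-8=22
Step 10: prey: 3+1-1=3; pred: 22+0-6=16
Step 11: prey: 3+1-1=3; pred: 16+0-4=12
Max prey = 71 at step 4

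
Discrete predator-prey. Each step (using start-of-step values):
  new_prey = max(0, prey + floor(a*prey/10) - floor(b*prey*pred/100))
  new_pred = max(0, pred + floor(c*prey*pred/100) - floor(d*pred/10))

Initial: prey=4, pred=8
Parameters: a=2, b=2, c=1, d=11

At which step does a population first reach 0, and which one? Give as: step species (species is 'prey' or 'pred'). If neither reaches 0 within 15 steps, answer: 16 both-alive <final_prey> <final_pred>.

Answer: 1 pred

Derivation:
Step 1: prey: 4+0-0=4; pred: 8+0-8=0
First extinction: pred at step 1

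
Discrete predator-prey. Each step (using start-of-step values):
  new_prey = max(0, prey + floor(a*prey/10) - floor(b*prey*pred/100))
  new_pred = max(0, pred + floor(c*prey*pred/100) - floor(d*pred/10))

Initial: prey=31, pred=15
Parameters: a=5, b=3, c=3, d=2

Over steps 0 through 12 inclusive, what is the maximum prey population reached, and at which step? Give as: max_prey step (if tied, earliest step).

Answer: 33 1

Derivation:
Step 1: prey: 31+15-13=33; pred: 15+13-3=25
Step 2: prey: 33+16-24=25; pred: 25+24-5=44
Step 3: prey: 25+12-33=4; pred: 44+33-8=69
Step 4: prey: 4+2-8=0; pred: 69+8-13=64
Step 5: prey: 0+0-0=0; pred: 64+0-12=52
Step 6: prey: 0+0-0=0; pred: 52+0-10=42
Step 7: prey: 0+0-0=0; pred: 42+0-8=34
Step 8: prey: 0+0-0=0; pred: 34+0-6=28
Step 9: prey: 0+0-0=0; pred: 28+0-5=23
Step 10: prey: 0+0-0=0; pred: 23+0-4=19
Step 11: prey: 0+0-0=0; pred: 19+0-3=16
Step 12: prey: 0+0-0=0; pred: 16+0-3=13
Max prey = 33 at step 1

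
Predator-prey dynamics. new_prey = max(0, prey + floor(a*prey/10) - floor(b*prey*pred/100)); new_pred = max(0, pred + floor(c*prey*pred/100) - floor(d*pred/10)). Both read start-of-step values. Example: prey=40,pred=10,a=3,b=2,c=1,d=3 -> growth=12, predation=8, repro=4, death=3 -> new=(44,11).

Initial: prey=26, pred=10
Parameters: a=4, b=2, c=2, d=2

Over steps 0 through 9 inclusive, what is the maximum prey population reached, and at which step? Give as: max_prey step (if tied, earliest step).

Step 1: prey: 26+10-5=31; pred: 10+5-2=13
Step 2: prey: 31+12-8=35; pred: 13+8-2=19
Step 3: prey: 35+14-13=36; pred: 19+13-3=29
Step 4: prey: 36+14-20=30; pred: 29+20-5=44
Step 5: prey: 30+12-26=16; pred: 44+26-8=62
Step 6: prey: 16+6-19=3; pred: 62+19-12=69
Step 7: prey: 3+1-4=0; pred: 69+4-13=60
Step 8: prey: 0+0-0=0; pred: 60+0-12=48
Step 9: prey: 0+0-0=0; pred: 48+0-9=39
Max prey = 36 at step 3

Answer: 36 3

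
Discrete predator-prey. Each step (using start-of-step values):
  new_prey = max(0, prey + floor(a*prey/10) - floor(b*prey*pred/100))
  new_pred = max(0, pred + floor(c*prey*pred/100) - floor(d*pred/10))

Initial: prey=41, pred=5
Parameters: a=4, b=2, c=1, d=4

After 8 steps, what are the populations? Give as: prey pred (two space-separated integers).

Answer: 4 120

Derivation:
Step 1: prey: 41+16-4=53; pred: 5+2-2=5
Step 2: prey: 53+21-5=69; pred: 5+2-2=5
Step 3: prey: 69+27-6=90; pred: 5+3-2=6
Step 4: prey: 90+36-10=116; pred: 6+5-2=9
Step 5: prey: 116+46-20=142; pred: 9+10-3=16
Step 6: prey: 142+56-45=153; pred: 16+22-6=32
Step 7: prey: 153+61-97=117; pred: 32+48-12=68
Step 8: prey: 117+46-159=4; pred: 68+79-27=120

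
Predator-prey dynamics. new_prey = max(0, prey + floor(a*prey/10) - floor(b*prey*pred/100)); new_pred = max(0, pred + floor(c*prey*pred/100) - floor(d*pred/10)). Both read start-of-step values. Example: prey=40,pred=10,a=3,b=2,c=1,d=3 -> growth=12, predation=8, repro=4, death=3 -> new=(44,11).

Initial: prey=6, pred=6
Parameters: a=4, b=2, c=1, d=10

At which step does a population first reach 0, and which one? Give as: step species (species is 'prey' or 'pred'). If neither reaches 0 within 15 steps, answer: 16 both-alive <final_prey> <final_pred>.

Step 1: prey: 6+2-0=8; pred: 6+0-6=0
First extinction: pred at step 1

Answer: 1 pred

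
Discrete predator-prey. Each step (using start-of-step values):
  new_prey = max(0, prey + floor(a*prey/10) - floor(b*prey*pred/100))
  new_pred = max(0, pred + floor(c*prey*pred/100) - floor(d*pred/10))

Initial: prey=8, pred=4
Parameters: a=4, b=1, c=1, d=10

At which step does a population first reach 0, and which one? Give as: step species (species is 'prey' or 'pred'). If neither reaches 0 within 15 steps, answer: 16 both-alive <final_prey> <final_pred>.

Answer: 1 pred

Derivation:
Step 1: prey: 8+3-0=11; pred: 4+0-4=0
First extinction: pred at step 1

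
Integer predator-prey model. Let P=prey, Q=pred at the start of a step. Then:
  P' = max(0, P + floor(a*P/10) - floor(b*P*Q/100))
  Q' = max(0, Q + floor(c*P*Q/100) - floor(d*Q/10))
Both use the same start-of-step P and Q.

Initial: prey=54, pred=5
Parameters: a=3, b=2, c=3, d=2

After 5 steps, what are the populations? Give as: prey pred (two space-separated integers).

Answer: 0 161

Derivation:
Step 1: prey: 54+16-5=65; pred: 5+8-1=12
Step 2: prey: 65+19-15=69; pred: 12+23-2=33
Step 3: prey: 69+20-45=44; pred: 33+68-6=95
Step 4: prey: 44+13-83=0; pred: 95+125-19=201
Step 5: prey: 0+0-0=0; pred: 201+0-40=161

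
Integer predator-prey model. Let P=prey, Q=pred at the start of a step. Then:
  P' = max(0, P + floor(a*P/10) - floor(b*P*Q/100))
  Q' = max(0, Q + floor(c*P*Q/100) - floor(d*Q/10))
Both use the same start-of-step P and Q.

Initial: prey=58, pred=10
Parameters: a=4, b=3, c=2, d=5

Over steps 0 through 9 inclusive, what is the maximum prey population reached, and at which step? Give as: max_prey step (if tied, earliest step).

Answer: 64 1

Derivation:
Step 1: prey: 58+23-17=64; pred: 10+11-5=16
Step 2: prey: 64+25-30=59; pred: 16+20-8=28
Step 3: prey: 59+23-49=33; pred: 28+33-14=47
Step 4: prey: 33+13-46=0; pred: 47+31-23=55
Step 5: prey: 0+0-0=0; pred: 55+0-27=28
Step 6: prey: 0+0-0=0; pred: 28+0-14=14
Step 7: prey: 0+0-0=0; pred: 14+0-7=7
Step 8: prey: 0+0-0=0; pred: 7+0-3=4
Step 9: prey: 0+0-0=0; pred: 4+0-2=2
Max prey = 64 at step 1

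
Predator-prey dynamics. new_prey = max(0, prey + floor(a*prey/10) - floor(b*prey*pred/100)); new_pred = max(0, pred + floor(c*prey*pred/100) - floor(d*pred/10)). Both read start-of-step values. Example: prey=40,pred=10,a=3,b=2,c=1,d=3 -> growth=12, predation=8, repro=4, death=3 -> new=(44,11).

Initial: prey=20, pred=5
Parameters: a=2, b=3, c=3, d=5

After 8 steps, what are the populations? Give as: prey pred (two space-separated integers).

Answer: 19 11

Derivation:
Step 1: prey: 20+4-3=21; pred: 5+3-2=6
Step 2: prey: 21+4-3=22; pred: 6+3-3=6
Step 3: prey: 22+4-3=23; pred: 6+3-3=6
Step 4: prey: 23+4-4=23; pred: 6+4-3=7
Step 5: prey: 23+4-4=23; pred: 7+4-3=8
Step 6: prey: 23+4-5=22; pred: 8+5-4=9
Step 7: prey: 22+4-5=21; pred: 9+5-4=10
Step 8: prey: 21+4-6=19; pred: 10+6-5=11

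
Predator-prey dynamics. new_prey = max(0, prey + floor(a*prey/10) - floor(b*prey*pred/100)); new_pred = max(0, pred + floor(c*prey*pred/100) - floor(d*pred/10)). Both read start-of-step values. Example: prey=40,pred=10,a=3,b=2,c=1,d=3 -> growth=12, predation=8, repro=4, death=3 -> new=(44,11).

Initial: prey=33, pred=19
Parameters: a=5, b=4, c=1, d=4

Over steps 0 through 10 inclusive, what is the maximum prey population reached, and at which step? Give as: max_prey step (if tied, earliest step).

Step 1: prey: 33+16-25=24; pred: 19+6-7=18
Step 2: prey: 24+12-17=19; pred: 18+4-7=15
Step 3: prey: 19+9-11=17; pred: 15+2-6=11
Step 4: prey: 17+8-7=18; pred: 11+1-4=8
Step 5: prey: 18+9-5=22; pred: 8+1-3=6
Step 6: prey: 22+11-5=28; pred: 6+1-2=5
Step 7: prey: 28+14-5=37; pred: 5+1-2=4
Step 8: prey: 37+18-5=50; pred: 4+1-1=4
Step 9: prey: 50+25-8=67; pred: 4+2-1=5
Step 10: prey: 67+33-13=87; pred: 5+3-2=6
Max prey = 87 at step 10

Answer: 87 10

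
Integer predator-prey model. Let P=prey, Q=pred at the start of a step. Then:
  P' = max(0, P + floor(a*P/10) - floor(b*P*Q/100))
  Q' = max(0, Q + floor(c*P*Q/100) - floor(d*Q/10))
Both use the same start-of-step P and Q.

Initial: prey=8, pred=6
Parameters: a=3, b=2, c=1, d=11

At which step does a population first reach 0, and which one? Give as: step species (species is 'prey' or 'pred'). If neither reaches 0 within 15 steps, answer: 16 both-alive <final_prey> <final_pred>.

Answer: 1 pred

Derivation:
Step 1: prey: 8+2-0=10; pred: 6+0-6=0
First extinction: pred at step 1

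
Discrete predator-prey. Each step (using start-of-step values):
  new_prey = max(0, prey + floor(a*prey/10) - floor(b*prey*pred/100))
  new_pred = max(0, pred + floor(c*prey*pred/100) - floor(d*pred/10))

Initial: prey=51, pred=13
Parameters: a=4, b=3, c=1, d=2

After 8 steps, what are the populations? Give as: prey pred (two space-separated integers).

Answer: 1 20

Derivation:
Step 1: prey: 51+20-19=52; pred: 13+6-2=17
Step 2: prey: 52+20-26=46; pred: 17+8-3=22
Step 3: prey: 46+18-30=34; pred: 22+10-4=28
Step 4: prey: 34+13-28=19; pred: 28+9-5=32
Step 5: prey: 19+7-18=8; pred: 32+6-6=32
Step 6: prey: 8+3-7=4; pred: 32+2-6=28
Step 7: prey: 4+1-3=2; pred: 28+1-5=24
Step 8: prey: 2+0-1=1; pred: 24+0-4=20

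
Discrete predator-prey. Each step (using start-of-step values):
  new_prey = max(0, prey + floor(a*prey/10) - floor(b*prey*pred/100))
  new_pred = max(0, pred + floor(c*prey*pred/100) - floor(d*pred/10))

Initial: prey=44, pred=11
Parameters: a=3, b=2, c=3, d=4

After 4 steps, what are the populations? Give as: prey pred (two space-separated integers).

Answer: 0 91

Derivation:
Step 1: prey: 44+13-9=48; pred: 11+14-4=21
Step 2: prey: 48+14-20=42; pred: 21+30-8=43
Step 3: prey: 42+12-36=18; pred: 43+54-17=80
Step 4: prey: 18+5-28=0; pred: 80+43-32=91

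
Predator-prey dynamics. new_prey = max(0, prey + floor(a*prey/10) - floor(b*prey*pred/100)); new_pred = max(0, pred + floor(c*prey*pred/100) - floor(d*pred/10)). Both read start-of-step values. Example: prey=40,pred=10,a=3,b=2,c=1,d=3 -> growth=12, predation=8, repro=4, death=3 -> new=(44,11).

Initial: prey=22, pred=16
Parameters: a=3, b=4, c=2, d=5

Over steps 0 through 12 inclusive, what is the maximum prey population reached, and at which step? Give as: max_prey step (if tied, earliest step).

Step 1: prey: 22+6-14=14; pred: 16+7-8=15
Step 2: prey: 14+4-8=10; pred: 15+4-7=12
Step 3: prey: 10+3-4=9; pred: 12+2-6=8
Step 4: prey: 9+2-2=9; pred: 8+1-4=5
Step 5: prey: 9+2-1=10; pred: 5+0-2=3
Step 6: prey: 10+3-1=12; pred: 3+0-1=2
Step 7: prey: 12+3-0=15; pred: 2+0-1=1
Step 8: prey: 15+4-0=19; pred: 1+0-0=1
Step 9: prey: 19+5-0=24; pred: 1+0-0=1
Step 10: prey: 24+7-0=31; pred: 1+0-0=1
Step 11: prey: 31+9-1=39; pred: 1+0-0=1
Step 12: prey: 39+11-1=49; pred: 1+0-0=1
Max prey = 49 at step 12

Answer: 49 12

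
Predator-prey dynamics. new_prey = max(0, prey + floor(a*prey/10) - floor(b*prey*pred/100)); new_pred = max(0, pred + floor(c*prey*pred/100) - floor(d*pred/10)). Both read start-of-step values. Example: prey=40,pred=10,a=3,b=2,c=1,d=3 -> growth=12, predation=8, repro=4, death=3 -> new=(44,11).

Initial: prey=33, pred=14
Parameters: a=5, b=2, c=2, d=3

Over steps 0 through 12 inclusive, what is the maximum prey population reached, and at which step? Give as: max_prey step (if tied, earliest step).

Step 1: prey: 33+16-9=40; pred: 14+9-4=19
Step 2: prey: 40+20-15=45; pred: 19+15-5=29
Step 3: prey: 45+22-26=41; pred: 29+26-8=47
Step 4: prey: 41+20-38=23; pred: 47+38-14=71
Step 5: prey: 23+11-32=2; pred: 71+32-21=82
Step 6: prey: 2+1-3=0; pred: 82+3-24=61
Step 7: prey: 0+0-0=0; pred: 61+0-18=43
Step 8: prey: 0+0-0=0; pred: 43+0-12=31
Step 9: prey: 0+0-0=0; pred: 31+0-9=22
Step 10: prey: 0+0-0=0; pred: 22+0-6=16
Step 11: prey: 0+0-0=0; pred: 16+0-4=12
Step 12: prey: 0+0-0=0; pred: 12+0-3=9
Max prey = 45 at step 2

Answer: 45 2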